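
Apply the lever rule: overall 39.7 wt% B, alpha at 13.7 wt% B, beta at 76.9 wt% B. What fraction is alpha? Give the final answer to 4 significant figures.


f_alpha = (C_beta - C0) / (C_beta - C_alpha)
f_alpha = (76.9 - 39.7) / (76.9 - 13.7)
f_alpha = 0.5886


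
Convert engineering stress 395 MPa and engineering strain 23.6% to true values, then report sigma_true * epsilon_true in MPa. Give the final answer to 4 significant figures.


sigma_true = sigma_eng * (1 + epsilon_eng)
sigma_true = 395 * (1 + 0.236) = 488.22 MPa
epsilon_true = ln(1 + epsilon_eng)
epsilon_true = ln(1 + 0.236) = 0.21188
sigma_true * epsilon_true = 488.22 * 0.21188 = 103.4 MPa


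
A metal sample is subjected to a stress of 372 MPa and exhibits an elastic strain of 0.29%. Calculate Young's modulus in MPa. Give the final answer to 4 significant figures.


E = sigma / epsilon
epsilon = 0.29% = 2.9e-03
E = 372 / 2.9e-03
E = 128300 MPa


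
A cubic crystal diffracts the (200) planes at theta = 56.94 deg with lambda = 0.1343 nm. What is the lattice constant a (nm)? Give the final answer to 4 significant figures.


d = lambda / (2*sin(theta))
d = 0.1343 / (2*sin(56.94 deg))
d = 0.0801217 nm
a = d * sqrt(h^2+k^2+l^2) = 0.0801217 * sqrt(4)
a = 0.1602 nm


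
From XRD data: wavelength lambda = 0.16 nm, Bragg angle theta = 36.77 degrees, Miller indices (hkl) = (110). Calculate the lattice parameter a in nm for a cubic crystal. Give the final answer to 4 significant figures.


d = lambda / (2*sin(theta))
d = 0.16 / (2*sin(36.77 deg))
d = 0.133644 nm
a = d * sqrt(h^2+k^2+l^2) = 0.133644 * sqrt(2)
a = 0.189 nm


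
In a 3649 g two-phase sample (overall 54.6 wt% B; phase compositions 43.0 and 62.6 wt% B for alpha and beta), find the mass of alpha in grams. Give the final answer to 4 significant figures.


f_alpha = (C_beta - C0) / (C_beta - C_alpha)
f_alpha = (62.6 - 54.6) / (62.6 - 43.0) = 0.408163
m_alpha = f_alpha * m_total = 0.408163 * 3649 = 1489 g


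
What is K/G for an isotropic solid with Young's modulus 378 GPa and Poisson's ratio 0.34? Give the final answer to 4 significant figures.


G = E / (2*(1+nu))
G = 378 / (2*(1+0.34)) = 141.045 GPa
K = E / (3*(1-2*nu))
K = 378 / (3*(1-2*0.34)) = 393.75 GPa
K/G = 393.75 / 141.045 = 2.792


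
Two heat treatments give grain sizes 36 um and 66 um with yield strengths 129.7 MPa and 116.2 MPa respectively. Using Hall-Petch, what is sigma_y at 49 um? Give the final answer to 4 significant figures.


sigma_y = sigma0 + k / sqrt(d)
1/sqrt(d1) = 1/sqrt(3.6e-05) = 166.667;  1/sqrt(d2) = 123.091
k = (sigma1 - sigma2) / (1/sqrt(d1) - 1/sqrt(d2)) = (129.7 - 116.2) / (166.667 - 123.091) = 0.309809 MPa*m^0.5
sigma0 = sigma1 - k/sqrt(d1) = 129.7 - 0.309809*166.667 = 78.0651 MPa
sigma_y(d3) = 78.0651 + 0.309809 / sqrt(4.9e-05) = 122.3 MPa


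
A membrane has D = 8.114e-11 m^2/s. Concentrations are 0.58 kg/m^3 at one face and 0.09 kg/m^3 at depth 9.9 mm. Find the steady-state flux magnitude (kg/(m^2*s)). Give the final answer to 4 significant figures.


J = -D * (dC/dx) = D * (C1 - C2) / dx
J = 8.114e-11 * (0.58 - 0.09) / 9.9e-03
J = 4.016e-09 kg/(m^2*s)


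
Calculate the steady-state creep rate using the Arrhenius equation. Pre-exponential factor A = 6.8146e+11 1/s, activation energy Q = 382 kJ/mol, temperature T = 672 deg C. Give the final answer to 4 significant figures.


rate = A * exp(-Q / (R*T))
T = 672 + 273.15 = 945.15 K
rate = 6.8146e+11 * exp(-382e3 / (8.314 * 945.15))
rate = 5.261e-10 1/s


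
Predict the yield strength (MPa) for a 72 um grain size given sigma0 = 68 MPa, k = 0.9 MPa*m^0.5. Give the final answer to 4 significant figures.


sigma_y = sigma0 + k / sqrt(d)
d = 72 um = 7.2e-05 m
sigma_y = 68 + 0.9 / sqrt(7.2e-05)
sigma_y = 174.1 MPa


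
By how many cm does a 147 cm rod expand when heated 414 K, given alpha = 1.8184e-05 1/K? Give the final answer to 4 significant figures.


dL = L0 * alpha * dT
dL = 147 * 1.8184e-05 * 414
dL = 1.107 cm


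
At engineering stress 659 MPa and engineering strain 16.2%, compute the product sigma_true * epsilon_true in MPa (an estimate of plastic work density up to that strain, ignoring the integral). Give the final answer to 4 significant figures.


sigma_true = sigma_eng * (1 + epsilon_eng)
sigma_true = 659 * (1 + 0.162) = 765.758 MPa
epsilon_true = ln(1 + epsilon_eng)
epsilon_true = ln(1 + 0.162) = 0.150143
sigma_true * epsilon_true = 765.758 * 0.150143 = 115 MPa


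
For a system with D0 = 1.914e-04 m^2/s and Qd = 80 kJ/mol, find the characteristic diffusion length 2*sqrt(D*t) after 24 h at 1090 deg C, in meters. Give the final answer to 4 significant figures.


Step 1: D = D0 * exp(-Qd/(R*T))
T = 1363.15 K
D = 1.914e-04 * exp(-80e3 / (8.314 * 1363.15)) = 1.64553e-07 m^2/s
Step 2: L = 2*sqrt(D*t)
t = 24 h = 86400 s
L = 2*sqrt(1.64553e-07 * 86400) = 0.2385 m


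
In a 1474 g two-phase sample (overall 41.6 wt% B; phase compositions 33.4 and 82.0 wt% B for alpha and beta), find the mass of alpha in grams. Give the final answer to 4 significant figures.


f_alpha = (C_beta - C0) / (C_beta - C_alpha)
f_alpha = (82.0 - 41.6) / (82.0 - 33.4) = 0.831276
m_alpha = f_alpha * m_total = 0.831276 * 1474 = 1225 g


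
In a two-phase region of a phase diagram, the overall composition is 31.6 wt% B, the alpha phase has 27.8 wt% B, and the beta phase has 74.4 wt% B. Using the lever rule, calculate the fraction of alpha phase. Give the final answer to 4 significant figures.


f_alpha = (C_beta - C0) / (C_beta - C_alpha)
f_alpha = (74.4 - 31.6) / (74.4 - 27.8)
f_alpha = 0.9185


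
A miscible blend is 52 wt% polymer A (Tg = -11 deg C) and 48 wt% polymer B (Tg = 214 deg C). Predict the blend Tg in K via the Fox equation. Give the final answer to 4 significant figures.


1/Tg = w1/Tg1 + w2/Tg2 (in Kelvin)
Tg1 = 262.15 K, Tg2 = 487.15 K
1/Tg = 0.52/262.15 + 0.48/487.15
Tg = 336.8 K


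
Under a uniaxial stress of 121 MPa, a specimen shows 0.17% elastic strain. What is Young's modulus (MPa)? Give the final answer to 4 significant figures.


E = sigma / epsilon
epsilon = 0.17% = 1.7e-03
E = 121 / 1.7e-03
E = 71180 MPa


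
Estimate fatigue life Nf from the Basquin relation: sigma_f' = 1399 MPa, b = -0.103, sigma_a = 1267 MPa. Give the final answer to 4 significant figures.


sigma_a = sigma_f' * (2*Nf)^b
2*Nf = (sigma_a / sigma_f')^(1/b)
2*Nf = (1267 / 1399)^(1/-0.103)
2*Nf = 2.61743
Nf = 1.309 cycles


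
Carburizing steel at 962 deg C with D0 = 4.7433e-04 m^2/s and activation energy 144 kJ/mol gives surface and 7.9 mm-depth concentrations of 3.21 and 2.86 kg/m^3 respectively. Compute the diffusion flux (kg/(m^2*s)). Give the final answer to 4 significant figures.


Step 1: D = D0 * exp(-Qd/(R*T))
T = 962 + 273.15 = 1235.15 K
D = 4.7433e-04 * exp(-144e3 / (8.314 * 1235.15)) = 3.85553e-10 m^2/s
Step 2: J = D * (C1 - C2) / dx
J = 3.85553e-10 * (3.21 - 2.86) / 7.9e-03
J = 1.708e-08 kg/(m^2*s)


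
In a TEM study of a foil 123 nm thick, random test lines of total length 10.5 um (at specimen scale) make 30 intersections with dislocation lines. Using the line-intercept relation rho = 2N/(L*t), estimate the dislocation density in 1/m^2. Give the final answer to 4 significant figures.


rho = 2N / (L * t)
L = 10.5 um = 1.05e-05 m, t = 123 nm = 1.23e-07 m
rho = 2 * 30 / (1.05e-05 * 1.23e-07)
rho = 4.646e+13 1/m^2


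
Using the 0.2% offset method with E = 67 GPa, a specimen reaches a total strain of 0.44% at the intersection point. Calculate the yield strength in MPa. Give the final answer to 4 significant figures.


Offset strain = 0.002
Elastic strain at yield = total_strain - offset = 4.4e-03 - 0.002 = 2.4e-03
sigma_y = E * elastic_strain = 67000 * 2.4e-03
sigma_y = 160.8 MPa


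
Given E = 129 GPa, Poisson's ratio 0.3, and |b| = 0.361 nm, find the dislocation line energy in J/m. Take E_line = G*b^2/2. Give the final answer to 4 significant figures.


Step 1: G = E / (2*(1+nu))
G = 129 / (2*(1+0.3)) = 49.6154 GPa = 4.96154e+10 Pa
Step 2: E_line = G*b^2/2
b = 0.361 nm = 3.61e-10 m
E_line = 0.5 * 4.96154e+10 * (3.61e-10)^2 = 3.233e-09 J/m


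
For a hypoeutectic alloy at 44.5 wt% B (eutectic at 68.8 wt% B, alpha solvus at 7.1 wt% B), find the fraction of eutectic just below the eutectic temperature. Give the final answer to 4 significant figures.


f_primary = (C_e - C0) / (C_e - C_alpha_max)
f_primary = (68.8 - 44.5) / (68.8 - 7.1)
f_primary = 0.393841
f_eutectic = 1 - 0.393841 = 0.6062


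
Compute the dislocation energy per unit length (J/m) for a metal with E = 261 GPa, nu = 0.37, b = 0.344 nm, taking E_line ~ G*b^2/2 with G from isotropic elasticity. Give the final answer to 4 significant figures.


Step 1: G = E / (2*(1+nu))
G = 261 / (2*(1+0.37)) = 95.2555 GPa = 9.52555e+10 Pa
Step 2: E_line = G*b^2/2
b = 0.344 nm = 3.44e-10 m
E_line = 0.5 * 9.52555e+10 * (3.44e-10)^2 = 5.636e-09 J/m


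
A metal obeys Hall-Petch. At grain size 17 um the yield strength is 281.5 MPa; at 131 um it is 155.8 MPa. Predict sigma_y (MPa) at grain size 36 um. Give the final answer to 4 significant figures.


sigma_y = sigma0 + k / sqrt(d)
1/sqrt(d1) = 1/sqrt(1.7e-05) = 242.536;  1/sqrt(d2) = 87.3704
k = (sigma1 - sigma2) / (1/sqrt(d1) - 1/sqrt(d2)) = (281.5 - 155.8) / (242.536 - 87.3704) = 0.810104 MPa*m^0.5
sigma0 = sigma1 - k/sqrt(d1) = 281.5 - 0.810104*242.536 = 85.0209 MPa
sigma_y(d3) = 85.0209 + 0.810104 / sqrt(3.6e-05) = 220 MPa


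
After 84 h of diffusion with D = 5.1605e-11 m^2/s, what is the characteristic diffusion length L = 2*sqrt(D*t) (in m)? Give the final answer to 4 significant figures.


t = 84 hr = 302400 s
Diffusion length = 2*sqrt(D*t)
= 2*sqrt(5.1605e-11 * 302400)
= 7.901e-03 m


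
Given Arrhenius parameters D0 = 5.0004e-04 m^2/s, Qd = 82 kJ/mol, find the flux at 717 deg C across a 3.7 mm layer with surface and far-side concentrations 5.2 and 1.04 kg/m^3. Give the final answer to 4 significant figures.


Step 1: D = D0 * exp(-Qd/(R*T))
T = 717 + 273.15 = 990.15 K
D = 5.0004e-04 * exp(-82e3 / (8.314 * 990.15)) = 2.36047e-08 m^2/s
Step 2: J = D * (C1 - C2) / dx
J = 2.36047e-08 * (5.2 - 1.04) / 3.7e-03
J = 2.654e-05 kg/(m^2*s)


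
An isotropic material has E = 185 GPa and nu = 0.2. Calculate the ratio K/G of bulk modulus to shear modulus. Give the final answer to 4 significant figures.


G = E / (2*(1+nu))
G = 185 / (2*(1+0.2)) = 77.0833 GPa
K = E / (3*(1-2*nu))
K = 185 / (3*(1-2*0.2)) = 102.778 GPa
K/G = 102.778 / 77.0833 = 1.333


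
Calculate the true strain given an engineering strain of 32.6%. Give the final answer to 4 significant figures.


epsilon_true = ln(1 + epsilon_eng)
epsilon_true = ln(1 + 0.326)
epsilon_true = 0.2822


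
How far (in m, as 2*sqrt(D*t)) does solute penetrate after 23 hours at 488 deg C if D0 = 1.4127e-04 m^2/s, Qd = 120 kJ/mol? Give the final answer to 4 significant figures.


Step 1: D = D0 * exp(-Qd/(R*T))
T = 761.15 K
D = 1.4127e-04 * exp(-120e3 / (8.314 * 761.15)) = 8.21559e-13 m^2/s
Step 2: L = 2*sqrt(D*t)
t = 23 h = 82800 s
L = 2*sqrt(8.21559e-13 * 82800) = 5.216e-04 m


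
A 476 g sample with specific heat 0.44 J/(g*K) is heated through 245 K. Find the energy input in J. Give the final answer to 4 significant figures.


Q = m * cp * dT
Q = 476 * 0.44 * 245
Q = 51310 J


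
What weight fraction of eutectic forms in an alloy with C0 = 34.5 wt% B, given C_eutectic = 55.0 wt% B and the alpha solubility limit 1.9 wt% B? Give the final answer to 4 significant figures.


f_primary = (C_e - C0) / (C_e - C_alpha_max)
f_primary = (55.0 - 34.5) / (55.0 - 1.9)
f_primary = 0.386064
f_eutectic = 1 - 0.386064 = 0.6139


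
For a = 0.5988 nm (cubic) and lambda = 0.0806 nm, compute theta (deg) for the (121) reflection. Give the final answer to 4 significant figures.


d = a / sqrt(h^2+k^2+l^2)
d = 0.5988 / sqrt(6) = 0.244459 nm
lambda = 2*d*sin(theta)  =>  sin(theta) = lambda / (2*d)
sin(theta) = 0.0806 / (2 * 0.244459) = 0.164854
theta = 9.489 deg


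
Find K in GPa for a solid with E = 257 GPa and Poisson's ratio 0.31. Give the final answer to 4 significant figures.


K = E / (3*(1-2*nu))
K = 257 / (3*(1-2*0.31))
K = 225.4 GPa


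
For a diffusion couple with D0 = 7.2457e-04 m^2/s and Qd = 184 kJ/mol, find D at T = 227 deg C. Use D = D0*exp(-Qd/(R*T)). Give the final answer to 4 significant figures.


D = D0 * exp(-Qd / (R*T))
T = 500.15 K
D = 7.2457e-04 * exp(-184e3 / (8.314 * 500.15))
D = 4.393e-23 m^2/s


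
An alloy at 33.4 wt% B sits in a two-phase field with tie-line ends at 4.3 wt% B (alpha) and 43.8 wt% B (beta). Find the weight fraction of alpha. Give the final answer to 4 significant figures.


f_alpha = (C_beta - C0) / (C_beta - C_alpha)
f_alpha = (43.8 - 33.4) / (43.8 - 4.3)
f_alpha = 0.2633


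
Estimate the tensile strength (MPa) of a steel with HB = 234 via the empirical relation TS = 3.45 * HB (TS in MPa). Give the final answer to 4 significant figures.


TS (MPa) = 3.45 * HB
TS = 3.45 * 234
TS = 807.3 MPa


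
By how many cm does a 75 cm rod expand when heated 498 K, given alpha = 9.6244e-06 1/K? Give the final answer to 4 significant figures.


dL = L0 * alpha * dT
dL = 75 * 9.6244e-06 * 498
dL = 0.3595 cm


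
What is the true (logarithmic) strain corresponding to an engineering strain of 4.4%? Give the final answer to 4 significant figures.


epsilon_true = ln(1 + epsilon_eng)
epsilon_true = ln(1 + 0.044)
epsilon_true = 0.04306


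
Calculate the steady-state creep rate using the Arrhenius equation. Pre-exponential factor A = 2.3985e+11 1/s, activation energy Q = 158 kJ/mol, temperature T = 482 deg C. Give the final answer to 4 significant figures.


rate = A * exp(-Q / (R*T))
T = 482 + 273.15 = 755.15 K
rate = 2.3985e+11 * exp(-158e3 / (8.314 * 755.15))
rate = 2.822 1/s


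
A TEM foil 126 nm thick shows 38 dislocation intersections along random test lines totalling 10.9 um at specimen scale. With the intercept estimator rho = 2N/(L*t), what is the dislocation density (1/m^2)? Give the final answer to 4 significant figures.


rho = 2N / (L * t)
L = 10.9 um = 1.09e-05 m, t = 126 nm = 1.26e-07 m
rho = 2 * 38 / (1.09e-05 * 1.26e-07)
rho = 5.534e+13 1/m^2


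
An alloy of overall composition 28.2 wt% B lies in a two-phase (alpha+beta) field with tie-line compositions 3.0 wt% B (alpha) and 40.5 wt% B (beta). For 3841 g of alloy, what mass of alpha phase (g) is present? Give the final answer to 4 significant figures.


f_alpha = (C_beta - C0) / (C_beta - C_alpha)
f_alpha = (40.5 - 28.2) / (40.5 - 3.0) = 0.328
m_alpha = f_alpha * m_total = 0.328 * 3841 = 1260 g


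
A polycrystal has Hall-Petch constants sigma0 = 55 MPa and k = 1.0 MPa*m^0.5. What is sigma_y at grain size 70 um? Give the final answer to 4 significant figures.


sigma_y = sigma0 + k / sqrt(d)
d = 70 um = 7e-05 m
sigma_y = 55 + 1.0 / sqrt(7e-05)
sigma_y = 174.5 MPa


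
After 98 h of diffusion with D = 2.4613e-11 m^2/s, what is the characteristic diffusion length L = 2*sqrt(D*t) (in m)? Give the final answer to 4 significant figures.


t = 98 hr = 352800 s
Diffusion length = 2*sqrt(D*t)
= 2*sqrt(2.4613e-11 * 352800)
= 5.894e-03 m


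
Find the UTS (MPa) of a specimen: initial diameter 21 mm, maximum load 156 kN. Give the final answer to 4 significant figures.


A0 = pi*(d/2)^2 = pi*(21/2)^2 = 346.361 mm^2
UTS = F_max / A0 = 156*1000 / 346.361
UTS = 450.4 MPa


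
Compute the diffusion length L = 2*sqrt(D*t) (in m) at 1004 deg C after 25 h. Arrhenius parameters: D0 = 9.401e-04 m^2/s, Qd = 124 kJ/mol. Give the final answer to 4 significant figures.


Step 1: D = D0 * exp(-Qd/(R*T))
T = 1277.15 K
D = 9.401e-04 * exp(-124e3 / (8.314 * 1277.15)) = 7.97018e-09 m^2/s
Step 2: L = 2*sqrt(D*t)
t = 25 h = 90000 s
L = 2*sqrt(7.97018e-09 * 90000) = 0.05357 m


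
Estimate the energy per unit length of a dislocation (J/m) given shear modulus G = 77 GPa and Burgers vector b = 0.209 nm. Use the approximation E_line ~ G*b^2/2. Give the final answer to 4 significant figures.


E = G*b^2/2
b = 0.209 nm = 2.09e-10 m
G = 77 GPa = 7.7e+10 Pa
E = 0.5 * 7.7e+10 * (2.09e-10)^2
E = 1.682e-09 J/m


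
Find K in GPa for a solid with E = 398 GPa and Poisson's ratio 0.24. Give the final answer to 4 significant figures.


K = E / (3*(1-2*nu))
K = 398 / (3*(1-2*0.24))
K = 255.1 GPa


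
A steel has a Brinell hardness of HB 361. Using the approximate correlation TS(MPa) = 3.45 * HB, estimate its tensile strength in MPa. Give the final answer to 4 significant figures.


TS (MPa) = 3.45 * HB
TS = 3.45 * 361
TS = 1245 MPa


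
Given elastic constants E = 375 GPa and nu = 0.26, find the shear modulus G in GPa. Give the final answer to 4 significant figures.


G = E / (2*(1+nu))
G = 375 / (2*(1+0.26))
G = 148.8 GPa


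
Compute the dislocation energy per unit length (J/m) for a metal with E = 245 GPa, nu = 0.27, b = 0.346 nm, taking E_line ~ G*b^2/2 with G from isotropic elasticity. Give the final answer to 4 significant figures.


Step 1: G = E / (2*(1+nu))
G = 245 / (2*(1+0.27)) = 96.4567 GPa = 9.64567e+10 Pa
Step 2: E_line = G*b^2/2
b = 0.346 nm = 3.46e-10 m
E_line = 0.5 * 9.64567e+10 * (3.46e-10)^2 = 5.774e-09 J/m


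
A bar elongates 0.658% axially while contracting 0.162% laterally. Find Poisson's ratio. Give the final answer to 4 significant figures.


nu = -epsilon_lat / epsilon_axial
Lateral strain is contraction (negative), so using magnitudes:
nu = 0.162 / 0.658
nu = 0.2462


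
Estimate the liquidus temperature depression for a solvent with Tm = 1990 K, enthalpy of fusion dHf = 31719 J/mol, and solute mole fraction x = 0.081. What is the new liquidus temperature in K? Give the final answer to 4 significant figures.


dT = R*Tm^2*x / dHf
dT = 8.314 * 1990^2 * 0.081 / 31719
dT = 84.0779 K
T_new = 1990 - 84.0779 = 1906 K


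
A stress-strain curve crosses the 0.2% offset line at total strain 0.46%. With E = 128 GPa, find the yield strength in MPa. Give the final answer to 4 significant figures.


Offset strain = 0.002
Elastic strain at yield = total_strain - offset = 4.6e-03 - 0.002 = 2.6e-03
sigma_y = E * elastic_strain = 128000 * 2.6e-03
sigma_y = 332.8 MPa


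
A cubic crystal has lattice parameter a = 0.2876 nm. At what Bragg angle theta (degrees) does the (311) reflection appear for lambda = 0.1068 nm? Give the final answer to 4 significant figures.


d = a / sqrt(h^2+k^2+l^2)
d = 0.2876 / sqrt(11) = 0.0867147 nm
lambda = 2*d*sin(theta)  =>  sin(theta) = lambda / (2*d)
sin(theta) = 0.1068 / (2 * 0.0867147) = 0.615813
theta = 38.01 deg


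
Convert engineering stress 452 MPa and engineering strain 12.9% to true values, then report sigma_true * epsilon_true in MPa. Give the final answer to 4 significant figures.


sigma_true = sigma_eng * (1 + epsilon_eng)
sigma_true = 452 * (1 + 0.129) = 510.308 MPa
epsilon_true = ln(1 + epsilon_eng)
epsilon_true = ln(1 + 0.129) = 0.121332
sigma_true * epsilon_true = 510.308 * 0.121332 = 61.92 MPa


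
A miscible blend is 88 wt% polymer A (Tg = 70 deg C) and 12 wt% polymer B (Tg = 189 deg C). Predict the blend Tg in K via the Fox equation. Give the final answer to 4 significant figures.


1/Tg = w1/Tg1 + w2/Tg2 (in Kelvin)
Tg1 = 343.15 K, Tg2 = 462.15 K
1/Tg = 0.88/343.15 + 0.12/462.15
Tg = 354.1 K


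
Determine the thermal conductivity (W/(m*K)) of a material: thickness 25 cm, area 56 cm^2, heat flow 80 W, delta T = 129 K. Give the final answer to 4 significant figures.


k = Q*L / (A*dT)
L = 0.25 m, A = 5.6e-03 m^2
k = 80 * 0.25 / (5.6e-03 * 129)
k = 27.69 W/(m*K)


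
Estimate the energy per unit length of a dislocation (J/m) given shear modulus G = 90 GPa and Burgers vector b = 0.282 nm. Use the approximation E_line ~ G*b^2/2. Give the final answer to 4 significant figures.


E = G*b^2/2
b = 0.282 nm = 2.82e-10 m
G = 90 GPa = 9e+10 Pa
E = 0.5 * 9e+10 * (2.82e-10)^2
E = 3.579e-09 J/m


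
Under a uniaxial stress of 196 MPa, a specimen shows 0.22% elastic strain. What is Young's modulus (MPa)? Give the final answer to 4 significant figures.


E = sigma / epsilon
epsilon = 0.22% = 2.2e-03
E = 196 / 2.2e-03
E = 89090 MPa


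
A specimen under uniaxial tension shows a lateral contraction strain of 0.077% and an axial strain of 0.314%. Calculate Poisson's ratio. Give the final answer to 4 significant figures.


nu = -epsilon_lat / epsilon_axial
Lateral strain is contraction (negative), so using magnitudes:
nu = 0.077 / 0.314
nu = 0.2452


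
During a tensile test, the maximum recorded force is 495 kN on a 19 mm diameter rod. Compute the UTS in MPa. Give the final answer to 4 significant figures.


A0 = pi*(d/2)^2 = pi*(19/2)^2 = 283.529 mm^2
UTS = F_max / A0 = 495*1000 / 283.529
UTS = 1746 MPa


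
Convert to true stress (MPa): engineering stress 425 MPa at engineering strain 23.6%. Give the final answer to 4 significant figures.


sigma_true = sigma_eng * (1 + epsilon_eng)
sigma_true = 425 * (1 + 0.236)
sigma_true = 525.3 MPa


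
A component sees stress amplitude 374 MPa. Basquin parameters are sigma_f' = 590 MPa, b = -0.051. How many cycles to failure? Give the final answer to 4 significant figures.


sigma_a = sigma_f' * (2*Nf)^b
2*Nf = (sigma_a / sigma_f')^(1/b)
2*Nf = (374 / 590)^(1/-0.051)
2*Nf = 7620.24
Nf = 3810 cycles


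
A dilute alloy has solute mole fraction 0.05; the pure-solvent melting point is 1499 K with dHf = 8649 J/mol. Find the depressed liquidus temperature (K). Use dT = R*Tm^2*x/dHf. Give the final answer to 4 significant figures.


dT = R*Tm^2*x / dHf
dT = 8.314 * 1499^2 * 0.05 / 8649
dT = 107.998 K
T_new = 1499 - 107.998 = 1391 K


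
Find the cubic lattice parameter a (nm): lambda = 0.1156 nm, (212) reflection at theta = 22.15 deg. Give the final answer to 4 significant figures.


d = lambda / (2*sin(theta))
d = 0.1156 / (2*sin(22.15 deg))
d = 0.153302 nm
a = d * sqrt(h^2+k^2+l^2) = 0.153302 * sqrt(9)
a = 0.4599 nm


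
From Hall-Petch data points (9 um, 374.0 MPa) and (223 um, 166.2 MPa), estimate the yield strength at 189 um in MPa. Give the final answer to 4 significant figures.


sigma_y = sigma0 + k / sqrt(d)
1/sqrt(d1) = 1/sqrt(9e-06) = 333.333;  1/sqrt(d2) = 66.965
k = (sigma1 - sigma2) / (1/sqrt(d1) - 1/sqrt(d2)) = (374.0 - 166.2) / (333.333 - 66.965) = 0.780123 MPa*m^0.5
sigma0 = sigma1 - k/sqrt(d1) = 374.0 - 0.780123*333.333 = 113.959 MPa
sigma_y(d3) = 113.959 + 0.780123 / sqrt(1.89e-04) = 170.7 MPa


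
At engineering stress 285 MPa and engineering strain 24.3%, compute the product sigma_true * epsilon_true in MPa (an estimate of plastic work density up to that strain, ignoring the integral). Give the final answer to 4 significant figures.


sigma_true = sigma_eng * (1 + epsilon_eng)
sigma_true = 285 * (1 + 0.243) = 354.255 MPa
epsilon_true = ln(1 + epsilon_eng)
epsilon_true = ln(1 + 0.243) = 0.217528
sigma_true * epsilon_true = 354.255 * 0.217528 = 77.06 MPa


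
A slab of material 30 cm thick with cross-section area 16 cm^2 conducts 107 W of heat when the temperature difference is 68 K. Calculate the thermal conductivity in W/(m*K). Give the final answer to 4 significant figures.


k = Q*L / (A*dT)
L = 0.3 m, A = 1.6e-03 m^2
k = 107 * 0.3 / (1.6e-03 * 68)
k = 295 W/(m*K)


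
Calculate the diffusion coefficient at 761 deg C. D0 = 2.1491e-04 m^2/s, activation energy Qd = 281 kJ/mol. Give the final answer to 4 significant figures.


D = D0 * exp(-Qd / (R*T))
T = 1034.15 K
D = 2.1491e-04 * exp(-281e3 / (8.314 * 1034.15))
D = 1.376e-18 m^2/s


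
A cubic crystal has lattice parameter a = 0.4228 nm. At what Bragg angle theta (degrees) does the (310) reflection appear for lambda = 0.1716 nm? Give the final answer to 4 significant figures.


d = a / sqrt(h^2+k^2+l^2)
d = 0.4228 / sqrt(10) = 0.133701 nm
lambda = 2*d*sin(theta)  =>  sin(theta) = lambda / (2*d)
sin(theta) = 0.1716 / (2 * 0.133701) = 0.64173
theta = 39.92 deg


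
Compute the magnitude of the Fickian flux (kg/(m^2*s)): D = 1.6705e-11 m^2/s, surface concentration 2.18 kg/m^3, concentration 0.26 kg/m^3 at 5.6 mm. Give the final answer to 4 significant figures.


J = -D * (dC/dx) = D * (C1 - C2) / dx
J = 1.6705e-11 * (2.18 - 0.26) / 5.6e-03
J = 5.727e-09 kg/(m^2*s)


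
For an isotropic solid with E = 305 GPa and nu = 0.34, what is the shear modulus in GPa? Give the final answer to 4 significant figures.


G = E / (2*(1+nu))
G = 305 / (2*(1+0.34))
G = 113.8 GPa


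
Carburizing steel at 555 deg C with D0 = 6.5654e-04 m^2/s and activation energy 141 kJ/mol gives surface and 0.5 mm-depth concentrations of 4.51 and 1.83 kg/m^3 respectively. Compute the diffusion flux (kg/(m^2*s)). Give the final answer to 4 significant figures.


Step 1: D = D0 * exp(-Qd/(R*T))
T = 555 + 273.15 = 828.15 K
D = 6.5654e-04 * exp(-141e3 / (8.314 * 828.15)) = 8.38536e-13 m^2/s
Step 2: J = D * (C1 - C2) / dx
J = 8.38536e-13 * (4.51 - 1.83) / 5e-04
J = 4.495e-09 kg/(m^2*s)


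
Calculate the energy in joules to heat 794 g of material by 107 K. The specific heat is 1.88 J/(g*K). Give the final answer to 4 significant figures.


Q = m * cp * dT
Q = 794 * 1.88 * 107
Q = 159700 J


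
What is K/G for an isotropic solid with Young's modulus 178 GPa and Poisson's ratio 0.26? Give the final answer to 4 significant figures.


G = E / (2*(1+nu))
G = 178 / (2*(1+0.26)) = 70.6349 GPa
K = E / (3*(1-2*nu))
K = 178 / (3*(1-2*0.26)) = 123.611 GPa
K/G = 123.611 / 70.6349 = 1.75


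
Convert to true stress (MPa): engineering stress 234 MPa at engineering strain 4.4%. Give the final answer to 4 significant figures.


sigma_true = sigma_eng * (1 + epsilon_eng)
sigma_true = 234 * (1 + 0.044)
sigma_true = 244.3 MPa


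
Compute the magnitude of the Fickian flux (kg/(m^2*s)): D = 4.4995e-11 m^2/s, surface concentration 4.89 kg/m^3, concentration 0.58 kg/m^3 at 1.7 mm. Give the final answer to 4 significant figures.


J = -D * (dC/dx) = D * (C1 - C2) / dx
J = 4.4995e-11 * (4.89 - 0.58) / 1.7e-03
J = 1.141e-07 kg/(m^2*s)


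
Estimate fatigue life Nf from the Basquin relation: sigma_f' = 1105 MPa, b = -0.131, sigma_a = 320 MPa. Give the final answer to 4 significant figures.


sigma_a = sigma_f' * (2*Nf)^b
2*Nf = (sigma_a / sigma_f')^(1/b)
2*Nf = (320 / 1105)^(1/-0.131)
2*Nf = 12837.8
Nf = 6419 cycles


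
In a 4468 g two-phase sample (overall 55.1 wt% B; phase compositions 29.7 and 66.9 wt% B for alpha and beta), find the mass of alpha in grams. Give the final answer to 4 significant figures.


f_alpha = (C_beta - C0) / (C_beta - C_alpha)
f_alpha = (66.9 - 55.1) / (66.9 - 29.7) = 0.317204
m_alpha = f_alpha * m_total = 0.317204 * 4468 = 1417 g


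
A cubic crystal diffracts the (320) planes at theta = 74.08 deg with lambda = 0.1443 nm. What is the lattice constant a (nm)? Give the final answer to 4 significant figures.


d = lambda / (2*sin(theta))
d = 0.1443 / (2*sin(74.08 deg))
d = 0.0750276 nm
a = d * sqrt(h^2+k^2+l^2) = 0.0750276 * sqrt(13)
a = 0.2705 nm


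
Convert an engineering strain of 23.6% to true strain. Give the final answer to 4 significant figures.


epsilon_true = ln(1 + epsilon_eng)
epsilon_true = ln(1 + 0.236)
epsilon_true = 0.2119


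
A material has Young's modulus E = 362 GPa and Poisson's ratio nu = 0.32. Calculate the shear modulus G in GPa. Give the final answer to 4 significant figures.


G = E / (2*(1+nu))
G = 362 / (2*(1+0.32))
G = 137.1 GPa


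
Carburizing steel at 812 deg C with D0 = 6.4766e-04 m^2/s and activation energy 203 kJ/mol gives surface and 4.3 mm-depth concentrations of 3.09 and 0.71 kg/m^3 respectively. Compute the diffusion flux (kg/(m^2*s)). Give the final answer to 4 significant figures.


Step 1: D = D0 * exp(-Qd/(R*T))
T = 812 + 273.15 = 1085.15 K
D = 6.4766e-04 * exp(-203e3 / (8.314 * 1085.15)) = 1.095e-13 m^2/s
Step 2: J = D * (C1 - C2) / dx
J = 1.095e-13 * (3.09 - 0.71) / 4.3e-03
J = 6.061e-11 kg/(m^2*s)


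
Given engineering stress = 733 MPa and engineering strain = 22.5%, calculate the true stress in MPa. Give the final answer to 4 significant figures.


sigma_true = sigma_eng * (1 + epsilon_eng)
sigma_true = 733 * (1 + 0.225)
sigma_true = 897.9 MPa


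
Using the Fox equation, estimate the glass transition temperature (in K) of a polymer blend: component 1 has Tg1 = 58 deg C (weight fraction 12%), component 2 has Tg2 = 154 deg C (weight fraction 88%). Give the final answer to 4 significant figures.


1/Tg = w1/Tg1 + w2/Tg2 (in Kelvin)
Tg1 = 331.15 K, Tg2 = 427.15 K
1/Tg = 0.12/331.15 + 0.88/427.15
Tg = 412.8 K


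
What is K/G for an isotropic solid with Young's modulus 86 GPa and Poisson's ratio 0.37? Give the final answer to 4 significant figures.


G = E / (2*(1+nu))
G = 86 / (2*(1+0.37)) = 31.3869 GPa
K = E / (3*(1-2*nu))
K = 86 / (3*(1-2*0.37)) = 110.256 GPa
K/G = 110.256 / 31.3869 = 3.513


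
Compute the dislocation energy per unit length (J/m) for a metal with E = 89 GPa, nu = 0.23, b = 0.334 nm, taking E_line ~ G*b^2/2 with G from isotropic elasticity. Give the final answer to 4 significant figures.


Step 1: G = E / (2*(1+nu))
G = 89 / (2*(1+0.23)) = 36.1789 GPa = 3.61789e+10 Pa
Step 2: E_line = G*b^2/2
b = 0.334 nm = 3.34e-10 m
E_line = 0.5 * 3.61789e+10 * (3.34e-10)^2 = 2.018e-09 J/m


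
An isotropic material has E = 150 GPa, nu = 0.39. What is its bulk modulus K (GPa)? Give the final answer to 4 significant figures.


K = E / (3*(1-2*nu))
K = 150 / (3*(1-2*0.39))
K = 227.3 GPa


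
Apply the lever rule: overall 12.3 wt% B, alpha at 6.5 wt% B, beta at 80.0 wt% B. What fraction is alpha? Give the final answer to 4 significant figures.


f_alpha = (C_beta - C0) / (C_beta - C_alpha)
f_alpha = (80.0 - 12.3) / (80.0 - 6.5)
f_alpha = 0.9211


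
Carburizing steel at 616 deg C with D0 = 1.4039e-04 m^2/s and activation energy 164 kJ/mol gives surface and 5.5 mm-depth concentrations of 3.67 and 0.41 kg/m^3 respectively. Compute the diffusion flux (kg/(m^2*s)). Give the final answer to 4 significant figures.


Step 1: D = D0 * exp(-Qd/(R*T))
T = 616 + 273.15 = 889.15 K
D = 1.4039e-04 * exp(-164e3 / (8.314 * 889.15)) = 3.25482e-14 m^2/s
Step 2: J = D * (C1 - C2) / dx
J = 3.25482e-14 * (3.67 - 0.41) / 5.5e-03
J = 1.929e-11 kg/(m^2*s)


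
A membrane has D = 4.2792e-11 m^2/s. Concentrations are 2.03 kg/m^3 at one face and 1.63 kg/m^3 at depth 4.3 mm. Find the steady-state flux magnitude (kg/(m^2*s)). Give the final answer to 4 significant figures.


J = -D * (dC/dx) = D * (C1 - C2) / dx
J = 4.2792e-11 * (2.03 - 1.63) / 4.3e-03
J = 3.981e-09 kg/(m^2*s)


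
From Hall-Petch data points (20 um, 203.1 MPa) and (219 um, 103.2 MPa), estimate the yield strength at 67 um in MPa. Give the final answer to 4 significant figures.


sigma_y = sigma0 + k / sqrt(d)
1/sqrt(d1) = 1/sqrt(2e-05) = 223.607;  1/sqrt(d2) = 67.5737
k = (sigma1 - sigma2) / (1/sqrt(d1) - 1/sqrt(d2)) = (203.1 - 103.2) / (223.607 - 67.5737) = 0.640249 MPa*m^0.5
sigma0 = sigma1 - k/sqrt(d1) = 203.1 - 0.640249*223.607 = 59.936 MPa
sigma_y(d3) = 59.936 + 0.640249 / sqrt(6.7e-05) = 138.2 MPa


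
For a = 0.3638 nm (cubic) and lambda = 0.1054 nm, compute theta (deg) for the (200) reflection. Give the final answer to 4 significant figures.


d = a / sqrt(h^2+k^2+l^2)
d = 0.3638 / sqrt(4) = 0.1819 nm
lambda = 2*d*sin(theta)  =>  sin(theta) = lambda / (2*d)
sin(theta) = 0.1054 / (2 * 0.1819) = 0.28972
theta = 16.84 deg


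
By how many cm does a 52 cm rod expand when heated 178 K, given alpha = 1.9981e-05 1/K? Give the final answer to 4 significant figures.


dL = L0 * alpha * dT
dL = 52 * 1.9981e-05 * 178
dL = 0.1849 cm


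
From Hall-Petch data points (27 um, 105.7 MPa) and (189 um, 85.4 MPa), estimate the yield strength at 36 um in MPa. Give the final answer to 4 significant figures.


sigma_y = sigma0 + k / sqrt(d)
1/sqrt(d1) = 1/sqrt(2.7e-05) = 192.45;  1/sqrt(d2) = 72.7393
k = (sigma1 - sigma2) / (1/sqrt(d1) - 1/sqrt(d2)) = (105.7 - 85.4) / (192.45 - 72.7393) = 0.169575 MPa*m^0.5
sigma0 = sigma1 - k/sqrt(d1) = 105.7 - 0.169575*192.45 = 73.0652 MPa
sigma_y(d3) = 73.0652 + 0.169575 / sqrt(3.6e-05) = 101.3 MPa


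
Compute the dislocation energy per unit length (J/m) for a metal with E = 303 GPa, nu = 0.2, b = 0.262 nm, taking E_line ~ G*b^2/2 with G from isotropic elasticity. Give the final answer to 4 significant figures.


Step 1: G = E / (2*(1+nu))
G = 303 / (2*(1+0.2)) = 126.25 GPa = 1.2625e+11 Pa
Step 2: E_line = G*b^2/2
b = 0.262 nm = 2.62e-10 m
E_line = 0.5 * 1.2625e+11 * (2.62e-10)^2 = 4.333e-09 J/m


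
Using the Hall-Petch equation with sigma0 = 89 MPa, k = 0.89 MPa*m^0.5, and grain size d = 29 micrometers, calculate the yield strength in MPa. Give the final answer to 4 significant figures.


sigma_y = sigma0 + k / sqrt(d)
d = 29 um = 2.9e-05 m
sigma_y = 89 + 0.89 / sqrt(2.9e-05)
sigma_y = 254.3 MPa


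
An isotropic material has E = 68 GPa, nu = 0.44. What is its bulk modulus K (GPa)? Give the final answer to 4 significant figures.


K = E / (3*(1-2*nu))
K = 68 / (3*(1-2*0.44))
K = 188.9 GPa


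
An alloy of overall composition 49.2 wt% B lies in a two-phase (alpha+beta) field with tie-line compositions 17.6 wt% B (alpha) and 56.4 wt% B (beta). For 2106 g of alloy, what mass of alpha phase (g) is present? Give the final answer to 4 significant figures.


f_alpha = (C_beta - C0) / (C_beta - C_alpha)
f_alpha = (56.4 - 49.2) / (56.4 - 17.6) = 0.185567
m_alpha = f_alpha * m_total = 0.185567 * 2106 = 390.8 g


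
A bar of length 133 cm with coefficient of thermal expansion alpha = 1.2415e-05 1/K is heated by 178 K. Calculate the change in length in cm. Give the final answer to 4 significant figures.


dL = L0 * alpha * dT
dL = 133 * 1.2415e-05 * 178
dL = 0.2939 cm


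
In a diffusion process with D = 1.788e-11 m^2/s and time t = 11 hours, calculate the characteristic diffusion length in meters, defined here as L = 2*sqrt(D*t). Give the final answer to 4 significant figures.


t = 11 hr = 39600 s
Diffusion length = 2*sqrt(D*t)
= 2*sqrt(1.788e-11 * 39600)
= 1.683e-03 m


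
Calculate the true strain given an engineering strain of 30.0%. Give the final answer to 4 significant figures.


epsilon_true = ln(1 + epsilon_eng)
epsilon_true = ln(1 + 0.3)
epsilon_true = 0.2624


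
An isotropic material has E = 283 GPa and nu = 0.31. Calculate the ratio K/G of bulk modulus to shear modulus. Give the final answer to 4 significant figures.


G = E / (2*(1+nu))
G = 283 / (2*(1+0.31)) = 108.015 GPa
K = E / (3*(1-2*nu))
K = 283 / (3*(1-2*0.31)) = 248.246 GPa
K/G = 248.246 / 108.015 = 2.298


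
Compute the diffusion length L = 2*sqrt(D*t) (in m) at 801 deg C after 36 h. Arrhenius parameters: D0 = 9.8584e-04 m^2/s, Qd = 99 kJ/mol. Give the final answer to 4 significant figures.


Step 1: D = D0 * exp(-Qd/(R*T))
T = 1074.15 K
D = 9.8584e-04 * exp(-99e3 / (8.314 * 1074.15)) = 1.5114e-08 m^2/s
Step 2: L = 2*sqrt(D*t)
t = 36 h = 129600 s
L = 2*sqrt(1.5114e-08 * 129600) = 0.08852 m


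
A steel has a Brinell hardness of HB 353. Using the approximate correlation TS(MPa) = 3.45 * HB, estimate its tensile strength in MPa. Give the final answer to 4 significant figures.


TS (MPa) = 3.45 * HB
TS = 3.45 * 353
TS = 1218 MPa


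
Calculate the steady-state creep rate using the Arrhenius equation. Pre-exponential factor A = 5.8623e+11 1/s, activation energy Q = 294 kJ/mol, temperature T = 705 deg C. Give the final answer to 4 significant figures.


rate = A * exp(-Q / (R*T))
T = 705 + 273.15 = 978.15 K
rate = 5.8623e+11 * exp(-294e3 / (8.314 * 978.15))
rate = 1.168e-04 1/s


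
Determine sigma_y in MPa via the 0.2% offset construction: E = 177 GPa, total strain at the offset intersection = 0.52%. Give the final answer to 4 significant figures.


Offset strain = 0.002
Elastic strain at yield = total_strain - offset = 5.2e-03 - 0.002 = 3.2e-03
sigma_y = E * elastic_strain = 177000 * 3.2e-03
sigma_y = 566.4 MPa


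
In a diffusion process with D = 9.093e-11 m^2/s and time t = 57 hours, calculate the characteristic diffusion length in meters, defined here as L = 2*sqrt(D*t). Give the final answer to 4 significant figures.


t = 57 hr = 205200 s
Diffusion length = 2*sqrt(D*t)
= 2*sqrt(9.093e-11 * 205200)
= 8.639e-03 m


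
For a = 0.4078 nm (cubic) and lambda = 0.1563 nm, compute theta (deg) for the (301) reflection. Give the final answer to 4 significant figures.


d = a / sqrt(h^2+k^2+l^2)
d = 0.4078 / sqrt(10) = 0.128958 nm
lambda = 2*d*sin(theta)  =>  sin(theta) = lambda / (2*d)
sin(theta) = 0.1563 / (2 * 0.128958) = 0.606013
theta = 37.3 deg


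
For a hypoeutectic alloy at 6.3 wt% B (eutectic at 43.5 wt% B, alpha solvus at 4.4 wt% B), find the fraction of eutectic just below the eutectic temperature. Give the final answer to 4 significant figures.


f_primary = (C_e - C0) / (C_e - C_alpha_max)
f_primary = (43.5 - 6.3) / (43.5 - 4.4)
f_primary = 0.951407
f_eutectic = 1 - 0.951407 = 0.04859


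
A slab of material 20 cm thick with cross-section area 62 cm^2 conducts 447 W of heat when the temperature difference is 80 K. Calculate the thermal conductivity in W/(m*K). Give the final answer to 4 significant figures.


k = Q*L / (A*dT)
L = 0.2 m, A = 6.2e-03 m^2
k = 447 * 0.2 / (6.2e-03 * 80)
k = 180.2 W/(m*K)


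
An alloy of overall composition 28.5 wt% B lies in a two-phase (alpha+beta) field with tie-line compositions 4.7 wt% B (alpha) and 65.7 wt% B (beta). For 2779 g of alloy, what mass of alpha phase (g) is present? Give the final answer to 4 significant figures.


f_alpha = (C_beta - C0) / (C_beta - C_alpha)
f_alpha = (65.7 - 28.5) / (65.7 - 4.7) = 0.609836
m_alpha = f_alpha * m_total = 0.609836 * 2779 = 1695 g


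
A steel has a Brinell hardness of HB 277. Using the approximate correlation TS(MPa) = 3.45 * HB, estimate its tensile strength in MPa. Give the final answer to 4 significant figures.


TS (MPa) = 3.45 * HB
TS = 3.45 * 277
TS = 955.7 MPa


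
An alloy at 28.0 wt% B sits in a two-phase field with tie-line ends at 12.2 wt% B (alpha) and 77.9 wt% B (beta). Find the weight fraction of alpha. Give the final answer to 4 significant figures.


f_alpha = (C_beta - C0) / (C_beta - C_alpha)
f_alpha = (77.9 - 28.0) / (77.9 - 12.2)
f_alpha = 0.7595


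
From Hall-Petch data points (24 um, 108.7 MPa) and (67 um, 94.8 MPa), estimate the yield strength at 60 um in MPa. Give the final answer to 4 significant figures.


sigma_y = sigma0 + k / sqrt(d)
1/sqrt(d1) = 1/sqrt(2.4e-05) = 204.124;  1/sqrt(d2) = 122.169
k = (sigma1 - sigma2) / (1/sqrt(d1) - 1/sqrt(d2)) = (108.7 - 94.8) / (204.124 - 122.169) = 0.169606 MPa*m^0.5
sigma0 = sigma1 - k/sqrt(d1) = 108.7 - 0.169606*204.124 = 74.0793 MPa
sigma_y(d3) = 74.0793 + 0.169606 / sqrt(6e-05) = 95.98 MPa


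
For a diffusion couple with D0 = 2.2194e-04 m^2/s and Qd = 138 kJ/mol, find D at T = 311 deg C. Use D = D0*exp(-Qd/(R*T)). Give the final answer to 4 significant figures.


D = D0 * exp(-Qd / (R*T))
T = 584.15 K
D = 2.2194e-04 * exp(-138e3 / (8.314 * 584.15))
D = 1.014e-16 m^2/s


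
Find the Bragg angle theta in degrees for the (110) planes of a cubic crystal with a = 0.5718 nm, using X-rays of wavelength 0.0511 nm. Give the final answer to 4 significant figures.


d = a / sqrt(h^2+k^2+l^2)
d = 0.5718 / sqrt(2) = 0.404324 nm
lambda = 2*d*sin(theta)  =>  sin(theta) = lambda / (2*d)
sin(theta) = 0.0511 / (2 * 0.404324) = 0.0631919
theta = 3.623 deg


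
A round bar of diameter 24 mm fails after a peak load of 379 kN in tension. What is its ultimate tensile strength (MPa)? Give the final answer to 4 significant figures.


A0 = pi*(d/2)^2 = pi*(24/2)^2 = 452.389 mm^2
UTS = F_max / A0 = 379*1000 / 452.389
UTS = 837.8 MPa


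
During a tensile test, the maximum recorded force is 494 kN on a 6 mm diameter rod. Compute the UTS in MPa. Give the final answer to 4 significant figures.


A0 = pi*(d/2)^2 = pi*(6/2)^2 = 28.2743 mm^2
UTS = F_max / A0 = 494*1000 / 28.2743
UTS = 17470 MPa


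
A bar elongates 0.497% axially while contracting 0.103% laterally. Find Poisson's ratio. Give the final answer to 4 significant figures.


nu = -epsilon_lat / epsilon_axial
Lateral strain is contraction (negative), so using magnitudes:
nu = 0.103 / 0.497
nu = 0.2072
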